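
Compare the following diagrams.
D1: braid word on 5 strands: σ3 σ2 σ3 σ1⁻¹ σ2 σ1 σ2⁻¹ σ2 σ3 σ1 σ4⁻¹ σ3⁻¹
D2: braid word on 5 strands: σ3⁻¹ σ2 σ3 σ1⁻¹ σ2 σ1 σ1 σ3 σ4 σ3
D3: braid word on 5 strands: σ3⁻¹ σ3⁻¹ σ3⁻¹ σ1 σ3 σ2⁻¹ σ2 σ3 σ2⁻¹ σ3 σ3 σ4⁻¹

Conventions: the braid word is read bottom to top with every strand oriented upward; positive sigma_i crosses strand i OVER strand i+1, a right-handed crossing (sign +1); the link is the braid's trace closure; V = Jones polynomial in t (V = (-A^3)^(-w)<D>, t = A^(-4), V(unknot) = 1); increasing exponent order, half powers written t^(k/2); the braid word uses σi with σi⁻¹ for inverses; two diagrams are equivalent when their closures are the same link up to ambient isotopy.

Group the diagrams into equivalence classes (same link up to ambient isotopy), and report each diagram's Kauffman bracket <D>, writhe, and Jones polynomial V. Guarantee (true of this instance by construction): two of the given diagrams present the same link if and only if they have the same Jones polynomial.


equivalence classes: {D1, D2} | {D3}
D1 (bracket -A^-12 + A^-8 - A^-4 + 2 - A^4 + A^8; 12 crossings at w = +4): V = t - t^2 + 2t^3 - t^4 + t^5 - t^6
V(D2) = t - t^2 + 2t^3 - t^4 + t^5 - t^6  (w +6, c 10, <D> = -A^-6 + A^-2 - A^2 + 2A^6 - A^10 + A^14)
D3 (bracket 1; 12 crossings at w = 0): V = 1
key observation: 2 classes among 3 diagrams; unequal V(t) rules out equality


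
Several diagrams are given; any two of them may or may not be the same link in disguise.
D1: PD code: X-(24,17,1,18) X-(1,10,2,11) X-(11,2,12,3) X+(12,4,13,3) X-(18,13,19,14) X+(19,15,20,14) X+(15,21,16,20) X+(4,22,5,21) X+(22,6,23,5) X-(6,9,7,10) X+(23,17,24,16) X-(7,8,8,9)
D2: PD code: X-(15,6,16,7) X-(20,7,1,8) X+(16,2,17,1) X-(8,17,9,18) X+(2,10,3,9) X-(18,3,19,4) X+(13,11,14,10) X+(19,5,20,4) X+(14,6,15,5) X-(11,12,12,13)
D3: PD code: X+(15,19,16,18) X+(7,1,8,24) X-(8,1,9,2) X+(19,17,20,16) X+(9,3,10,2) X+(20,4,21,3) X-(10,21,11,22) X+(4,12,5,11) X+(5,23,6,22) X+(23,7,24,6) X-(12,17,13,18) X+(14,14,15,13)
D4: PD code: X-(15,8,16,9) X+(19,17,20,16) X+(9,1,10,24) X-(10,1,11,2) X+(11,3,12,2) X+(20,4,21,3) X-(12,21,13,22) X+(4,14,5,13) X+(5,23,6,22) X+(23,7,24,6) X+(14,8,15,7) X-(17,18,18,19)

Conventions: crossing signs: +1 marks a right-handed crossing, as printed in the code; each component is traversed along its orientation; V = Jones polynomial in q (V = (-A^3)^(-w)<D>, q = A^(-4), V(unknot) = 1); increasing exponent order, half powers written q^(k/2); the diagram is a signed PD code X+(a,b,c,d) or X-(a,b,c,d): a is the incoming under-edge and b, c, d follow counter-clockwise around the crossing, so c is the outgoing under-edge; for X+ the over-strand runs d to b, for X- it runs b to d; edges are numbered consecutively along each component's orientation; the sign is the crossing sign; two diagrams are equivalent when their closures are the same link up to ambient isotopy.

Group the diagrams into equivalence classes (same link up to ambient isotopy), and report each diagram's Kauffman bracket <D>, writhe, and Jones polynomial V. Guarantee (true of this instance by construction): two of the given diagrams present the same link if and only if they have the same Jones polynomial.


equivalence classes: {D1} | {D2} | {D3, D4}
D1 (bracket 1; 12 crossings at w = 0): V = 1
V(D2) = q^-2 - q^-1 + 1 - q + q^2  [10 crossings, <D> = A^-8 - A^-4 + 1 - A^4 + A^8, w = 0]
D3 (bracket -A^-6 + A^-2 - A^2 + 2A^6 - A^10 + A^14; 12 crossings at w = +6): V = q - q^2 + 2q^3 - q^4 + q^5 - q^6
V(D4) = q - q^2 + 2q^3 - q^4 + q^5 - q^6  [12 crossings, <D> = -A^-12 + A^-8 - A^-4 + 2 - A^4 + A^8, w = +4]
key observation: V(q) takes 3 values over 4 diagrams, fixing the grouping


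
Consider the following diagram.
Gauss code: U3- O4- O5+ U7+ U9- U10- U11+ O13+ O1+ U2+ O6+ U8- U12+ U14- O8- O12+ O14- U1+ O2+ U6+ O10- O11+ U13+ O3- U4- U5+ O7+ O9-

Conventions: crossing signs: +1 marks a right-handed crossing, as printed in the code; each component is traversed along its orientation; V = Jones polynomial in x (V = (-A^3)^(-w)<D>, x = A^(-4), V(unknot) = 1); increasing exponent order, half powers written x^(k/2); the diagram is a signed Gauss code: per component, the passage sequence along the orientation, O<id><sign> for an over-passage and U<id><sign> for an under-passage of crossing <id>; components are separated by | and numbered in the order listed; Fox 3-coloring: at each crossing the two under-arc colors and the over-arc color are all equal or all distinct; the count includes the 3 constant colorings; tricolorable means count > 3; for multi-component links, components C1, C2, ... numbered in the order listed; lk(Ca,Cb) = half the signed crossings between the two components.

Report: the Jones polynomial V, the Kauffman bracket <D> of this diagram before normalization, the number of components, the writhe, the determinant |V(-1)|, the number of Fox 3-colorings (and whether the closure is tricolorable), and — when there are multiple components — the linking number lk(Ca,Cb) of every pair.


Jones polynomial: V(x) = x + x^3 - x^4
<D> = -A^-10 + A^-6 + A^2; writhe +2
components 1, writhe +2 (14 crossings)
3-colorings: 9 of 3^14, det 3 — tricolorable
note: |V(-1)| = 3: so tricolorable, since 3 divides 3


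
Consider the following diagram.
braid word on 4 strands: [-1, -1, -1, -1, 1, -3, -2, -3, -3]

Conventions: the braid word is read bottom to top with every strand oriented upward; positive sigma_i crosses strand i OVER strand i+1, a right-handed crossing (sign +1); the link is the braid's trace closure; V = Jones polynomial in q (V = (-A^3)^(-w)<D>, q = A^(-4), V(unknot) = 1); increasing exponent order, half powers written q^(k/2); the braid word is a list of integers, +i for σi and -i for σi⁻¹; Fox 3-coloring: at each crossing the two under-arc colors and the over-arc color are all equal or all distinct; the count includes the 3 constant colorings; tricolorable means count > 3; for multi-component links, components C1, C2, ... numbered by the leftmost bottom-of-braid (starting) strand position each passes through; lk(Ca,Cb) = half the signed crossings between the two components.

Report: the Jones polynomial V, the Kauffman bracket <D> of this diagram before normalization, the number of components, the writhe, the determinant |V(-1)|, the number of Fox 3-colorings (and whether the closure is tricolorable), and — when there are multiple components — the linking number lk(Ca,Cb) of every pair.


V(q) = q^-8 - 2q^-7 + q^-6 - 2q^-5 + 2q^-4 + q^-2
bracket: -A^-13 - 2A^-5 + 2A^-1 - A^3 + 2A^7 - A^11, w = -7
1 component, writhe -7, over 9 crossings
det 9, colorings 27 of 3^9 — tricolorable
observation: w = -7 (over 9 crossings) is diagram-only; (-A^3)^(7) removes it from V


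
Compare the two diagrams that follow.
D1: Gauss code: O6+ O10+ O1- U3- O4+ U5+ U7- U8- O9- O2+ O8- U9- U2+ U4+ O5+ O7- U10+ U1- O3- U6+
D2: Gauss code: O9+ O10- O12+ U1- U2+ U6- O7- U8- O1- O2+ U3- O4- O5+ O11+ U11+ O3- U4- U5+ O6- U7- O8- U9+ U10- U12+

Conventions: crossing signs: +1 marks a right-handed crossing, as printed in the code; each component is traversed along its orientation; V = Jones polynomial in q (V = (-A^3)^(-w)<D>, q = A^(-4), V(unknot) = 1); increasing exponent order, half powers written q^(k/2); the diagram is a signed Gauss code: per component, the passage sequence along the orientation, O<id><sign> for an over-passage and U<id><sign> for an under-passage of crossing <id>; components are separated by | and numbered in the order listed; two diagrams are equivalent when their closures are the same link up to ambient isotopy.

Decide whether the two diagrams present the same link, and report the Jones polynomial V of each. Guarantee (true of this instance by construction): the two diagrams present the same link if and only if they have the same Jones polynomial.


same link: no
V(D1) = 1  [10 crossings, <D> = 1, w = 0]
V(D2) = -q^-4 + q^-3 + q^-1  [12 crossings, <D> = A^-2 + A^6 - A^10, w = -2]
insight: 2 classes among 2 diagrams; unequal V(q) rules out equality


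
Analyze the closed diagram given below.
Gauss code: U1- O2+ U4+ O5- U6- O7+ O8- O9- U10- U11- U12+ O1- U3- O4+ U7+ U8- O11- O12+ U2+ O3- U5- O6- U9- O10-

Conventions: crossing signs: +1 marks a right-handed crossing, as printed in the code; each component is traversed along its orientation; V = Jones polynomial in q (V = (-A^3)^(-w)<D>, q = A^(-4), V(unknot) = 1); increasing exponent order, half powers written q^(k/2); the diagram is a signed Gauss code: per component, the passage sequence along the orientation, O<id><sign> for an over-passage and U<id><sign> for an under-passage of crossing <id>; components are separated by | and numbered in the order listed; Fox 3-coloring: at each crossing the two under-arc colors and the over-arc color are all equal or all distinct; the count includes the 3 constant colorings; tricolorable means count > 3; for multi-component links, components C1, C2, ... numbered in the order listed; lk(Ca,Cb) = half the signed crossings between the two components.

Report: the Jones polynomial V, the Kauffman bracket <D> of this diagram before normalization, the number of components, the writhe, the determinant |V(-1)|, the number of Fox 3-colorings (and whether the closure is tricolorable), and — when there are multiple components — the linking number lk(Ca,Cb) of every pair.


V = q^-8 - 2q^-7 + 2q^-6 - 3q^-5 + 3q^-4 - 2q^-3 + 2q^-2 - q^-1 + 1
<D> = A^-12 - A^-8 + 2A^-4 - 2 + 3A^4 - 3A^8 + 2A^12 - 2A^16 + A^20 (w = -4)
1 component over 12 crossings, w = -4
3 Fox colorings among 3^12, |V(-1)| = 17: not tricolorable
why: the span of V is 8, forcing >= 8 crossings in any diagram


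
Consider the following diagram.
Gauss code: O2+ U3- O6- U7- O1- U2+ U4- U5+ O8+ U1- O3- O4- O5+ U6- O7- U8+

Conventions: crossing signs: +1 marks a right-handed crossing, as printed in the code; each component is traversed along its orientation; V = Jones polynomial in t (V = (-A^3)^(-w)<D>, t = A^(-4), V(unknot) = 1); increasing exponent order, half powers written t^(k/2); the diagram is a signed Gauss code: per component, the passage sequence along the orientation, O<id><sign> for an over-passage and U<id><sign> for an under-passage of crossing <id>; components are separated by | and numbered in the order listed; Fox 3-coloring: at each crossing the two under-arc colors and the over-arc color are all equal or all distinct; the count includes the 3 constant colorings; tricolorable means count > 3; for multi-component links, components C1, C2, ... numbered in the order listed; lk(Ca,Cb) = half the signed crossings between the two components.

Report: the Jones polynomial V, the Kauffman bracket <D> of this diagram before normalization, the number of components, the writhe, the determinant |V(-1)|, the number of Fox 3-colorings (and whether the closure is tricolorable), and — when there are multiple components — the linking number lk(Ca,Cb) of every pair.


V = t^-5 - 2t^-4 + 2t^-3 - 2t^-2 + 2t^-1 - 1 + t
<D> = A^-10 - A^-6 + 2A^-2 - 2A^2 + 2A^6 - 2A^10 + A^14 (w = -2)
1 component over 8 crossings, w = -2
3 Fox colorings among 3^8, |V(-1)| = 11: not tricolorable
why: the span of V is 6, forcing >= 6 crossings in any diagram


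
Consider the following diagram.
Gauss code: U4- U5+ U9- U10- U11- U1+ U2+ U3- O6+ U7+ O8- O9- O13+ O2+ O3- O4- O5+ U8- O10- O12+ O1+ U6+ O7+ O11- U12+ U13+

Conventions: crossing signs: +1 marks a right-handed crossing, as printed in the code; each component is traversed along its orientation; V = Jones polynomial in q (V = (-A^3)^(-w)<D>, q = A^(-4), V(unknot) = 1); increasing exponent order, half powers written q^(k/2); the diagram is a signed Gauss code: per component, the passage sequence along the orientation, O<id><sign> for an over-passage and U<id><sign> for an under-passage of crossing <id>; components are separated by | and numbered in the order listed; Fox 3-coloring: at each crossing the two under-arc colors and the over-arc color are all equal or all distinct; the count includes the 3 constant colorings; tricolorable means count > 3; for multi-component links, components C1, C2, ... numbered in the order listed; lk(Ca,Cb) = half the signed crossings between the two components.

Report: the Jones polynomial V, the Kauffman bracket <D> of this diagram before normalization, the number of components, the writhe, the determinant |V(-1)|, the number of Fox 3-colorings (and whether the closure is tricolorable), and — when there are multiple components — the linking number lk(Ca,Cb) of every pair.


V(q) = q + q^3 - q^4
bracket: A^-13 - A^-9 - A^-1, w = +1
1 component, writhe +1, over 13 crossings
det 3, colorings 9 of 3^13 — tricolorable
observation: V spans 3 powers of q: at least 3 crossings in any diagram


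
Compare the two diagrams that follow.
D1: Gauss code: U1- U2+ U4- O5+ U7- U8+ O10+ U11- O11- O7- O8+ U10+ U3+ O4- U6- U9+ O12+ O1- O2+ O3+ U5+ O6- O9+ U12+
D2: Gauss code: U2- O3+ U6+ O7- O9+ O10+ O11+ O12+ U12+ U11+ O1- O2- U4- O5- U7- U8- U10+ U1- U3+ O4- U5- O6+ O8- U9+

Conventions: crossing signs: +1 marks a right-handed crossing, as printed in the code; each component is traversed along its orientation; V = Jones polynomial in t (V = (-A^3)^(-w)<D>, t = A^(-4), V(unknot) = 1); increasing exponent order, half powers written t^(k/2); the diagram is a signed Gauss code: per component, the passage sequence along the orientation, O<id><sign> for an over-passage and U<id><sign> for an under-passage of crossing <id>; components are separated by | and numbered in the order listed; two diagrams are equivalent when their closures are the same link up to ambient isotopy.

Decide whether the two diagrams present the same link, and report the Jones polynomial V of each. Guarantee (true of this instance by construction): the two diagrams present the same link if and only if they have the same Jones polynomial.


same link: no
V(D1) = 1  [12 crossings, <D> = A^6, w = +2]
V(D2) = -t^-4 + t^-3 + t^-1  (w 0, c 12, <D> = A^4 + A^12 - A^16)
note: 2 classes among 2 diagrams; unequal V(t) rules out equality


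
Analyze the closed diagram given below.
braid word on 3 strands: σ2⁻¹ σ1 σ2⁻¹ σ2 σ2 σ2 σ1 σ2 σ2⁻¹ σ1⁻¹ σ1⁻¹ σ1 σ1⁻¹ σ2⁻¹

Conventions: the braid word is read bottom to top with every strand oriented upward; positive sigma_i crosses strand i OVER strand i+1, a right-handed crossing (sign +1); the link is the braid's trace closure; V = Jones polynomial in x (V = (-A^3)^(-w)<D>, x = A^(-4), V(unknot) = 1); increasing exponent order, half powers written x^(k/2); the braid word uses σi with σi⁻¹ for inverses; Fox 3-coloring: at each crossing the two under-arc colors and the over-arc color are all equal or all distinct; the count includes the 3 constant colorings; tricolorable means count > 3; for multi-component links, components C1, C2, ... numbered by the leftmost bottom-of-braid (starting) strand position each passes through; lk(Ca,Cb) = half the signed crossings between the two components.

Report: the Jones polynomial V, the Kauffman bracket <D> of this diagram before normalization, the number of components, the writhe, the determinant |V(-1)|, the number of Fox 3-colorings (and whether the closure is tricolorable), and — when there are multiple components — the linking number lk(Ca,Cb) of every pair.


V = x^-2 + 2 + x^2
<D> = A^-8 + 2 + A^8 (w = 0)
3 components over 14 crossings, w = 0
lk(C1,C2): +1
lk(C1,C3) = 0
linking number lk(C2,C3) = -1
3 Fox colorings among 3^14, |V(-1)| = 4: not tricolorable
why: V is palindromic (span 4, det 4): x -> 1/x fixes it; necessary, not sufficient, for amphichirality


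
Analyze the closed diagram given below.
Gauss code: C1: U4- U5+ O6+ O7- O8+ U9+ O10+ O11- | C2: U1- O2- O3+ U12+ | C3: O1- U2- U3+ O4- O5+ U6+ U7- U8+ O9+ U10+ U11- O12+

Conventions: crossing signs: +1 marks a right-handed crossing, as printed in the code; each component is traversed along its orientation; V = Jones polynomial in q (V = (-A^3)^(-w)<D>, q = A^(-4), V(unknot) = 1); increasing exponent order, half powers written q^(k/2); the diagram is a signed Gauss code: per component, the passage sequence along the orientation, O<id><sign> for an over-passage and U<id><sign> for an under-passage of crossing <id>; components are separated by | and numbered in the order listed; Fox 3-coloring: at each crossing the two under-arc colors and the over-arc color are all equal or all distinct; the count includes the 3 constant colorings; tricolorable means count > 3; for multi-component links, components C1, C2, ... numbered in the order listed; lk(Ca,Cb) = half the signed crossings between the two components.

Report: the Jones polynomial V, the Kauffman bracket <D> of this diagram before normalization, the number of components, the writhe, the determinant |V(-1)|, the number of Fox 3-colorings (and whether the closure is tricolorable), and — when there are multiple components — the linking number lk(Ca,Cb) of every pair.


Jones polynomial: V(q) = 1 + q + q^2 + q^3
<D> = A^-6 + A^-2 + A^2 + A^6; writhe +2
components 3, writhe +2 (12 crossings)
linking number lk(C1,C2) = 0
lk(C1,C3): +1
lk(C2,C3) = 0
3-colorings: 9 of 3^12, det 0 — tricolorable
note: summing lk over 3 pairs gives +1


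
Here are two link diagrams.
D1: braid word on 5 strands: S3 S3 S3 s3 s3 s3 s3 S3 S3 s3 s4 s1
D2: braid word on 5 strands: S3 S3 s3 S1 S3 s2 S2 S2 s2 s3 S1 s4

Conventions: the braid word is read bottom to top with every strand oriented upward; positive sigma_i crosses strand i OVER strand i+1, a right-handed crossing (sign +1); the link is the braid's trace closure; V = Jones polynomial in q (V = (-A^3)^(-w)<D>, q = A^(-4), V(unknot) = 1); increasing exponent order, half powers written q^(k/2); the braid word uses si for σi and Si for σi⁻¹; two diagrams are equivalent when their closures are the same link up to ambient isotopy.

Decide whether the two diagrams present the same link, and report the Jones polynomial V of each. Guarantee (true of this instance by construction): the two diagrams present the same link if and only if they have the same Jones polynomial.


equivalent: no
V(D1) = q^-1 + 2 + q  (w +2, c 12, <D> = A^2 + 2A^6 + A^10)
V(D2) = q^-3 + q^-2 + q^-1 + 1  (w -2, c 12, <D> = A^-6 + A^-2 + A^2 + A^6)
why: comparing 2 Jones polynomials yields 2 groups


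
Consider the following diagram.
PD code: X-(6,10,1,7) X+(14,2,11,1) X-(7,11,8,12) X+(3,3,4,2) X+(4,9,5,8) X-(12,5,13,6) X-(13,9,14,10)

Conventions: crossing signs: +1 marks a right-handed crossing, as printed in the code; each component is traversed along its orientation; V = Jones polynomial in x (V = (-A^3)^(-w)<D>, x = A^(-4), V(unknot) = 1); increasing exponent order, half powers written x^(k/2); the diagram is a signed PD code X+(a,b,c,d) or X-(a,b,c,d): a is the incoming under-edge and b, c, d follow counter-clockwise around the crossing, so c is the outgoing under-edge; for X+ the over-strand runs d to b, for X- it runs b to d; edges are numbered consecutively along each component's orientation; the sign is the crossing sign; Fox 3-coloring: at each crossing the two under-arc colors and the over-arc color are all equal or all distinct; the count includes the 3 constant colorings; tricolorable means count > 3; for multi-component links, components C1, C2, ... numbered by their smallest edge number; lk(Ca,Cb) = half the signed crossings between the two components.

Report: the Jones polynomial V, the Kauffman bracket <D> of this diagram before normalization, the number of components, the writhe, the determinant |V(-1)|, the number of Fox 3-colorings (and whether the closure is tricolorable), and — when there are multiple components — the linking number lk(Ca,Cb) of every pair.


V(x) = x^-3 + x^-2 + x^-1 + 1
bracket: -A^-3 - A - A^5 - A^9, w = -1
3 components, writhe -1, over 7 crossings
lk(C1,C2) = 0
linking number lk(C1,C3) = 0
lk(C2,C3): -1
det 0, colorings 9 of 3^7 — tricolorable
observation: the 3 component pairs carry total linking -1


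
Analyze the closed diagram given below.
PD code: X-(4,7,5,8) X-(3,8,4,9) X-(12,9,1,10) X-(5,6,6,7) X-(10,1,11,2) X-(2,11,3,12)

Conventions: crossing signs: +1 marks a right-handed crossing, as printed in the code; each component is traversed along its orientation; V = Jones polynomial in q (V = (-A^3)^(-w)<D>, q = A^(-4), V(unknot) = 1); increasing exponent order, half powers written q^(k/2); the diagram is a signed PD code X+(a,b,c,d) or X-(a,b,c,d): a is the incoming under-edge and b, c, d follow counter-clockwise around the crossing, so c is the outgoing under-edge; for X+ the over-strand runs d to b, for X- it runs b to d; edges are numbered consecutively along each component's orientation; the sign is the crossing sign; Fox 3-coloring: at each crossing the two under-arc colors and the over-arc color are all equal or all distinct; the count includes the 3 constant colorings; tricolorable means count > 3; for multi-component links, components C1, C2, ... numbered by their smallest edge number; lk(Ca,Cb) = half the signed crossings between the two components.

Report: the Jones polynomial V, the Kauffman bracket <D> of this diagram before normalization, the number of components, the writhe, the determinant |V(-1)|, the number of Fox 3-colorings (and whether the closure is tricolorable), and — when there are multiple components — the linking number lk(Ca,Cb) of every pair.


Jones polynomial: V(q) = -q^-4 + q^-3 + q^-1
<D> = A^-14 + A^-6 - A^-2; writhe -6
components 1, writhe -6 (6 crossings)
3-colorings: 9 of 3^6, det 3 — tricolorable
note: w = -6 (over 6 crossings) is diagram-only; (-A^3)^(6) removes it from V


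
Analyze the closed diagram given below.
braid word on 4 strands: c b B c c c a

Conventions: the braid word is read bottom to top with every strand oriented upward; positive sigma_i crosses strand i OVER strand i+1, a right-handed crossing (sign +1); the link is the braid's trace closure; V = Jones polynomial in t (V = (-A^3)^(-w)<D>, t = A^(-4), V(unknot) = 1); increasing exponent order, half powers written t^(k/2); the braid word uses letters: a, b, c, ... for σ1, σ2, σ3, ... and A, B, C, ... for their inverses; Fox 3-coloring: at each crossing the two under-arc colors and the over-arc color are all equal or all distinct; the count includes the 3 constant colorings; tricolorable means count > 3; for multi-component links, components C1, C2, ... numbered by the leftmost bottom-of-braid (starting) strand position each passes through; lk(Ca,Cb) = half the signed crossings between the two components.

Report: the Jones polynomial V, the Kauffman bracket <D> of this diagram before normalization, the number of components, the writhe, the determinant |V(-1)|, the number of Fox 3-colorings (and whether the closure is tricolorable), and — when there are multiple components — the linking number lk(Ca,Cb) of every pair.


V(t) = t + t^2 + t^3 + t^6
bracket: -A^-9 - A^3 - A^7 - A^11, w = +5
3 components, writhe +5, over 7 crossings
lk(C1,C2) = 0
linking number lk(C1,C3) = 0
lk(C2,C3): +2
det 0, colorings 9 of 3^7 — tricolorable
observation: inverse pairs cancel, leaving σ3 σ3 σ3 σ3 σ1


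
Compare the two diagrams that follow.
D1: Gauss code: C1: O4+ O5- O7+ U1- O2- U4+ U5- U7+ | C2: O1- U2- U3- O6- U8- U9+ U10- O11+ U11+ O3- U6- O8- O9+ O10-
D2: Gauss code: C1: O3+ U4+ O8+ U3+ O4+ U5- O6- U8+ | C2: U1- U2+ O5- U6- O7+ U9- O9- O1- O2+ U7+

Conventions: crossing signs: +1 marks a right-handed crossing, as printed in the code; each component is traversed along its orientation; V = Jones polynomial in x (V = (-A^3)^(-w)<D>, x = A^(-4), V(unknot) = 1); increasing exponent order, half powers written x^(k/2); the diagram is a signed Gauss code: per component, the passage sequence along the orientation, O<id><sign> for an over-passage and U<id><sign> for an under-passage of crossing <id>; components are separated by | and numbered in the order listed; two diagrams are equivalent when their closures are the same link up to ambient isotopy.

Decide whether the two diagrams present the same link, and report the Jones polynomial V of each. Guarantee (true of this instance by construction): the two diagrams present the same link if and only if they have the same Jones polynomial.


equivalent: no
V(D1) = x^(-13/2) - x^(-11/2) + x^(-9/2) - 2x^(-7/2) - x^(-3/2)  (w -3, c 11, <D> = A^-3 + 2A^5 - A^9 + A^13 - A^17)
V(D2) = -x^(-3/2) - 2x^(1/2) + x^(3/2) - x^(5/2) + x^(7/2)  [9 crossings, <D> = -A^-11 + A^-7 - A^-3 + 2A + A^9, w = +1]
key observation: 2 classes among 2 diagrams; unequal V(x) rules out equality


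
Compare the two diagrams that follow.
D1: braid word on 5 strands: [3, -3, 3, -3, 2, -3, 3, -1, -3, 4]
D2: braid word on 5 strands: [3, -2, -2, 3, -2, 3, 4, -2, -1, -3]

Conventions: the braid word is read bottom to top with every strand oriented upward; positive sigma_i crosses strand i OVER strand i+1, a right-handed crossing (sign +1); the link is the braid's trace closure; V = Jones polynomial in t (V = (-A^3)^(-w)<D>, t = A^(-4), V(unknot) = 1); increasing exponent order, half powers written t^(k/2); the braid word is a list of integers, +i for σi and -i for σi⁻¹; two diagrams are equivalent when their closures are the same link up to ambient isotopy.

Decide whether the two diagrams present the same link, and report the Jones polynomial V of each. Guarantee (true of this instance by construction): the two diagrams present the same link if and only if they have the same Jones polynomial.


same link: no
V(D1) = 1  [10 crossings, <D> = 1, w = 0]
V(D2) = t^-5 - 2t^-4 + 2t^-3 - 2t^-2 + 2t^-1 - 1 + t  (w -2, c 10, <D> = A^-10 - A^-6 + 2A^-2 - 2A^2 + 2A^6 - 2A^10 + A^14)
note: comparing 2 Jones polynomials yields 2 groups


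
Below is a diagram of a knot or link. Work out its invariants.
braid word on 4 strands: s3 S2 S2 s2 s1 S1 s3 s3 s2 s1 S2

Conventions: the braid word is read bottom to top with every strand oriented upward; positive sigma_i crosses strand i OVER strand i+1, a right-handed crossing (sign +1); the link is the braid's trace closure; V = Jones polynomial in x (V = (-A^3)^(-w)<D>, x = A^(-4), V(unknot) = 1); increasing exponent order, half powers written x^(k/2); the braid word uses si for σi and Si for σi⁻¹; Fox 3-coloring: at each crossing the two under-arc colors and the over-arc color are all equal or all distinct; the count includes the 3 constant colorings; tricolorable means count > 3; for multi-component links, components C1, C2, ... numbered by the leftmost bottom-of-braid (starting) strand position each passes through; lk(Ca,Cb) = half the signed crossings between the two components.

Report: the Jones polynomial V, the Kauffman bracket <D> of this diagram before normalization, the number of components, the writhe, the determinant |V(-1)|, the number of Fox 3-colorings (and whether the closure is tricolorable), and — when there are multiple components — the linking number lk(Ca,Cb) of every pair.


V(x) = x + x^3 - x^4
bracket: A^-7 - A^-3 - A^5, w = +3
1 component, writhe +3, over 11 crossings
det 3, colorings 9 of 3^11 — tricolorable
observation: |V(-1)| = 3: so tricolorable, since 3 divides 3


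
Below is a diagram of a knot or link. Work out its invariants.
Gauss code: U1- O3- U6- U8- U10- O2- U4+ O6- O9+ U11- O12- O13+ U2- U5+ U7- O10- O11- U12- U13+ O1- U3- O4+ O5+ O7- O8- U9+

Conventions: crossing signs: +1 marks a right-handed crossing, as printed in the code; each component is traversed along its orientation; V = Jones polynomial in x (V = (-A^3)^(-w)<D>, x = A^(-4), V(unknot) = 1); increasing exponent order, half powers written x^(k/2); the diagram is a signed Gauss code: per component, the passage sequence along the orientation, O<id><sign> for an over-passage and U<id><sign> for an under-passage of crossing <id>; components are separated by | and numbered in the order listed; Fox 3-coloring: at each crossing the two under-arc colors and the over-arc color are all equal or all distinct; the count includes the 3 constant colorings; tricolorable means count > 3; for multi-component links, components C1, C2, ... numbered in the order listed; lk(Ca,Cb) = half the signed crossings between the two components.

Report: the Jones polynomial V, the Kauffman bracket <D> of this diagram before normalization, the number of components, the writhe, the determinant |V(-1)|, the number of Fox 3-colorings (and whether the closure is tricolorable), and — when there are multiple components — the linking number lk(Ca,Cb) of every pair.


Jones polynomial: V(x) = x^-7 - 2x^-6 + 2x^-5 - 3x^-4 + 3x^-3 - 2x^-2 + 2x^-1
<D> = -2A^-11 + 2A^-7 - 3A^-3 + 3A - 2A^5 + 2A^9 - A^13; writhe -5
components 1, writhe -5 (13 crossings)
3-colorings: 9 of 3^13, det 15 — tricolorable
note: w = -5 shifts under R1 moves; the (-A^3)^(5) factor cancels that in V


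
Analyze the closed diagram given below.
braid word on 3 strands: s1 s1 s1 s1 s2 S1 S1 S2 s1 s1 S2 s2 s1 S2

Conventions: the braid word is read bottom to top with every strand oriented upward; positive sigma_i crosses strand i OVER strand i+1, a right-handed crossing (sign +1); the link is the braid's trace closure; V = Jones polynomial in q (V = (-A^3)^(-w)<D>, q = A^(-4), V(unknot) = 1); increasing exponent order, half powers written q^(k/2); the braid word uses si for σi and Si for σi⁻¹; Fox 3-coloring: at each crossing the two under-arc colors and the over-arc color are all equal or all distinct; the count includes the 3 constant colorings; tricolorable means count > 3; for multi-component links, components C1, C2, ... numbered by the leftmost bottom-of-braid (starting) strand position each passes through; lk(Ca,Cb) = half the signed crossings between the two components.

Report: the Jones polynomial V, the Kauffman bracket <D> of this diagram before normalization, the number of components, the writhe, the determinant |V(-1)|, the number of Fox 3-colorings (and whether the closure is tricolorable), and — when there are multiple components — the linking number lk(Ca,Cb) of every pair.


V(q) = -q^-1 + 2 - 3q + 6q^2 - 6q^3 + 7q^4 - 7q^5 + 6q^6 - 4q^7 + 2q^8 - q^9
bracket: -A^-24 + 2A^-20 - 4A^-16 + 6A^-12 - 7A^-8 + 7A^-4 - 6 + 6A^4 - 3A^8 + 2A^12 - A^16, w = +4
1 component, writhe +4, over 14 crossings
det 45, colorings 9 of 3^14 — tricolorable
observation: the word shrinks to σ1 σ1 σ1 σ1 σ2 σ1⁻¹ σ1⁻¹ σ2⁻¹ σ1 σ1 σ1 σ2⁻¹ after cancelling


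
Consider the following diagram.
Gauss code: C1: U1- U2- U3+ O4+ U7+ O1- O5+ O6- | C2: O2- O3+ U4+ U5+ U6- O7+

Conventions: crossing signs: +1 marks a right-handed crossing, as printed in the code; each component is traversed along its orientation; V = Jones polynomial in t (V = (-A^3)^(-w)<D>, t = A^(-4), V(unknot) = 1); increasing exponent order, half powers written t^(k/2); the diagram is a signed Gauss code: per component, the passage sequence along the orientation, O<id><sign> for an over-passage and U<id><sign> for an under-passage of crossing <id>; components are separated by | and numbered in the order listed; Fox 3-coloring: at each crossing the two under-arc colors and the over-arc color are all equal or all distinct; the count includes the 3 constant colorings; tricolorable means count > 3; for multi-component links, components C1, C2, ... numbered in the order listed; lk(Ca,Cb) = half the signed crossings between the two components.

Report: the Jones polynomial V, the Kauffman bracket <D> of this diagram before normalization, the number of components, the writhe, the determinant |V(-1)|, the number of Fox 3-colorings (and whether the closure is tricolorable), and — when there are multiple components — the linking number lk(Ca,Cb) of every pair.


V = -t^(1/2) - t^(5/2)
<D> = A^-7 + A (w = +1)
2 components over 7 crossings, w = +1
lk(C1,C2): +1
3 Fox colorings among 3^7, |V(-1)| = 2: not tricolorable
why: the 1 component pair carries total linking +1


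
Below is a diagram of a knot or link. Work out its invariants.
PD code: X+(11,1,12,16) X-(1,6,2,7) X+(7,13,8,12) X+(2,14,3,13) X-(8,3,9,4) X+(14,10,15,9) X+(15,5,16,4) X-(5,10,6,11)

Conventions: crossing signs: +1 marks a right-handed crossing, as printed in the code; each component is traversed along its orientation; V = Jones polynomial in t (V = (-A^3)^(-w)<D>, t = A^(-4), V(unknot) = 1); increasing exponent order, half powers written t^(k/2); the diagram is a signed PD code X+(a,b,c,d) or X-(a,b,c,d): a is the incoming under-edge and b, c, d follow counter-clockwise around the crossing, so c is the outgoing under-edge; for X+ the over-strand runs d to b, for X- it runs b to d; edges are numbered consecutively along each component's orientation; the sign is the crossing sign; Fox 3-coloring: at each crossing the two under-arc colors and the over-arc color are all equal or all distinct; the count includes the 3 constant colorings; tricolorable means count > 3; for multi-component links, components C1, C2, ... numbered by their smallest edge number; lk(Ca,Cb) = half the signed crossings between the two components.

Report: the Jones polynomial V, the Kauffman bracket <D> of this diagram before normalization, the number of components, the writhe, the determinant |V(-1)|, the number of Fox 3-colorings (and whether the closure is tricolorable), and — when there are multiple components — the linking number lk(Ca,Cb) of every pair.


V = -t^-1 + 2 - t + 2t^2 - t^3 + t^4 - t^5
<D> = -A^-14 + A^-10 - A^-6 + 2A^-2 - A^2 + 2A^6 - A^10 (w = +2)
1 component over 8 crossings, w = +2
9 Fox colorings among 3^8, |V(-1)| = 9: tricolorable
why: w = +2 (over 8 crossings) is diagram-only; (-A^3)^(-2) removes it from V


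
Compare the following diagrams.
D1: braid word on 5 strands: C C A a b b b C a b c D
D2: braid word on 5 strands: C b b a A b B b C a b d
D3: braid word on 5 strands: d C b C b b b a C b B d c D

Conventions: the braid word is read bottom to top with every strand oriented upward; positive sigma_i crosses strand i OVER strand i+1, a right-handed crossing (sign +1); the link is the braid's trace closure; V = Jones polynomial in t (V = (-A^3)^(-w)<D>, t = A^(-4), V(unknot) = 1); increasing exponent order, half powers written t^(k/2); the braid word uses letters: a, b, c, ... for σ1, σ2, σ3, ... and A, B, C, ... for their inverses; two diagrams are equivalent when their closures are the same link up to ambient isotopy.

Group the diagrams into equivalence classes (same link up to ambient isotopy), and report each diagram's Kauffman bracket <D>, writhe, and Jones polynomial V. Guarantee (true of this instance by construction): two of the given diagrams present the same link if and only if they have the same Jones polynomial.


equivalence classes: {D1, D2, D3}
D1 (bracket A^-14 - 2A^-10 + 2A^-6 - 2A^-2 + 2A^2 - A^6 + A^10; 12 crossings at w = +2): V = t^-1 - 1 + 2t - 2t^2 + 2t^3 - 2t^4 + t^5
D2 (bracket A^-8 - 2A^-4 + 2 - 2A^4 + 2A^8 - A^12 + A^16; 12 crossings at w = +4): V = t^-1 - 1 + 2t - 2t^2 + 2t^3 - 2t^4 + t^5
V(D3) = t^-1 - 1 + 2t - 2t^2 + 2t^3 - 2t^4 + t^5  [14 crossings, <D> = A^-8 - 2A^-4 + 2 - 2A^4 + 2A^8 - A^12 + A^16, w = +4]
key observation: all 3 diagrams share one V(t), hence one class


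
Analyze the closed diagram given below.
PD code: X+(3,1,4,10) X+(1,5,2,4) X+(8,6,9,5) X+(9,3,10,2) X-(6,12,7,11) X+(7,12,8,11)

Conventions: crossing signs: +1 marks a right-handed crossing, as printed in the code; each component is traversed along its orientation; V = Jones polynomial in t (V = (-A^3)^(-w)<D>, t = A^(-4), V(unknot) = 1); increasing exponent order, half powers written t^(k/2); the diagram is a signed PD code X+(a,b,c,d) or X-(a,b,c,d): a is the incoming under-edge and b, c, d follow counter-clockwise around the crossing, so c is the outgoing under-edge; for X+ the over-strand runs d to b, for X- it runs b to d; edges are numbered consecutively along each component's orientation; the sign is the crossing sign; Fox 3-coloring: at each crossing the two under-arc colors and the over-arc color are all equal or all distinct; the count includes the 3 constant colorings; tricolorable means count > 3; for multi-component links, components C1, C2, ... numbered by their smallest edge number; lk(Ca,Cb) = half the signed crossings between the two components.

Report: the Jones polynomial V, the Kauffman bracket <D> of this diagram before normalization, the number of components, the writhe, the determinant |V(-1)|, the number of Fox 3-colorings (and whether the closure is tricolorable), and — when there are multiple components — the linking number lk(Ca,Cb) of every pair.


Jones polynomial: V(t) = -t^(1/2) - t^(3/2) - t^(5/2) + t^(9/2)
<D> = A^-6 - A^2 - A^6 - A^10; writhe +4
components 2, writhe +4 (6 crossings)
linking number lk(C1,C2) = 0
3-colorings: 27 of 3^7, det 0 — tricolorable
note: span 4 respects span(V) <= c + mu - 1 = 7 for this 2-component diagram


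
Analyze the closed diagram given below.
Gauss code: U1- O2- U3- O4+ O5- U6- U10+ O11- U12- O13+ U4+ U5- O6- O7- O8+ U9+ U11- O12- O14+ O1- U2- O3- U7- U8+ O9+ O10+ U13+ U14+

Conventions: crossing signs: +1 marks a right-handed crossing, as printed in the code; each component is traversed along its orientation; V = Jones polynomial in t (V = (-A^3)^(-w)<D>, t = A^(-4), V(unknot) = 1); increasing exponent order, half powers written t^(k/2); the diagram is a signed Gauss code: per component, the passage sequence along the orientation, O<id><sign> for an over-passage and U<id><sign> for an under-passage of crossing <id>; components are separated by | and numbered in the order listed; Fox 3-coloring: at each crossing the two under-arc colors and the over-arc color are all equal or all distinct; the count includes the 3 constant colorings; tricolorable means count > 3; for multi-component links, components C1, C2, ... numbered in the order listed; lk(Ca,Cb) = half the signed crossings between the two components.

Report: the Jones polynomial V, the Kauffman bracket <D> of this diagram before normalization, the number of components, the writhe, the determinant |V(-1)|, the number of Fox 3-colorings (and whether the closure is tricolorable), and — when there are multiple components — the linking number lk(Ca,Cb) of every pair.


V(t) = t^-5 - 2t^-4 + 2t^-3 - 2t^-2 + 2t^-1 - 1 + t
bracket: A^-10 - A^-6 + 2A^-2 - 2A^2 + 2A^6 - 2A^10 + A^14, w = -2
1 component, writhe -2, over 14 crossings
det 11, colorings 3 of 3^14 — not tricolorable
observation: V spans 6 powers of t: at least 6 crossings in any diagram


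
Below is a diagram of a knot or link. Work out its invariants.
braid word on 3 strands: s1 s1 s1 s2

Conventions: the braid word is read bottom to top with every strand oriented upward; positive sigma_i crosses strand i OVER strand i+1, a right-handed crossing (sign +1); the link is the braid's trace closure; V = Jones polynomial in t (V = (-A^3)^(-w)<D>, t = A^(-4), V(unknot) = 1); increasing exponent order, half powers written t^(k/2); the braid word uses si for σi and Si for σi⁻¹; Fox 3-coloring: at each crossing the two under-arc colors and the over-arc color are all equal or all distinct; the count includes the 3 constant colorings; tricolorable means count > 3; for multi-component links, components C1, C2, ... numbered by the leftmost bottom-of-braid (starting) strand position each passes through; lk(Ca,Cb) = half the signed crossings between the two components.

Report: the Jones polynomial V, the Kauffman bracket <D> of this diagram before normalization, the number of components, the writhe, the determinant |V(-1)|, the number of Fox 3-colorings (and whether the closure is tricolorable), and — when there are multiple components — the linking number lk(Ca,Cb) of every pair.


V = t + t^3 - t^4
<D> = -A^-4 + 1 + A^8 (w = +4)
1 component over 4 crossings, w = +4
9 Fox colorings among 3^4, |V(-1)| = 3: tricolorable
why: |V(-1)| = 3: so tricolorable, since 3 divides 3


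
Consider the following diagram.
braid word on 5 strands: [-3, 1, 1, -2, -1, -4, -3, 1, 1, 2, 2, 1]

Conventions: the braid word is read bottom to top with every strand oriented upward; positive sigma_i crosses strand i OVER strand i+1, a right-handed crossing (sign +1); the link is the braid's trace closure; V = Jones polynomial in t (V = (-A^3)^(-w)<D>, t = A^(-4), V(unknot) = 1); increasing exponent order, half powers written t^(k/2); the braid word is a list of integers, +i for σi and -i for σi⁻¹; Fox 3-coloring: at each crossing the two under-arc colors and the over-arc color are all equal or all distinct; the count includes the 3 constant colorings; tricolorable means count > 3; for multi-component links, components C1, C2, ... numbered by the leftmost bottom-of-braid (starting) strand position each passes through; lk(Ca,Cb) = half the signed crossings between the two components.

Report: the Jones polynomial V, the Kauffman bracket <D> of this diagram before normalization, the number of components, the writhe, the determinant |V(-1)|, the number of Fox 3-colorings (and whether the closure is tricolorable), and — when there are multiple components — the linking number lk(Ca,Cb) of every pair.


V(t) = 2t - t^2 + 3t^3 - 2t^4 + 2t^5 - t^6 + t^7
bracket: A^-22 - A^-18 + 2A^-14 - 2A^-10 + 3A^-6 - A^-2 + 2A^2, w = +2
3 components, writhe +2, over 12 crossings
lk(C1,C2) = +2
linking number lk(C1,C3) = +1
lk(C2,C3): -1
det 12, colorings 9 of 3^12 — tricolorable
observation: w = +2 shifts under R1 moves; the (-A^3)^(-2) factor cancels that in V
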